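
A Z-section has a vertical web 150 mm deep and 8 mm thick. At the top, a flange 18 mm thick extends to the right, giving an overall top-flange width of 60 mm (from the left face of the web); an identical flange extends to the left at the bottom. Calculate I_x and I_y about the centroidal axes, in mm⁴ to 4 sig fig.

I_x ≈ 1.045 × 10⁷ mm⁴, I_y ≈ 2.113 × 10⁶ mm⁴

Decompose the section into non-overlapping parts with the origin at the bottom-left of its bounding rectangle.
Web: 8 × 150, A = 1 200 mm², y = 75 mm, Ī = 2 250 000 mm⁴.
Top flange (beyond web): 52 × 18, A = 936 mm², y = 141 mm, Ī = 25 272 mm⁴.
Bottom flange (beyond web): 52 × 18, A = 936 mm², y = 9 mm, Ī = 25 272 mm⁴.
Centroid: ȳ = ΣA·y / ΣA = 75 mm.
Transfer each piece to the centroidal x-axis using Ī + A·d² with d = y − 75:
  web: d = 0 mm → contributes +2 250 000 mm⁴
  top flange (beyond web): d = 66 mm → contributes +4 102 488 mm⁴
  bottom flange (beyond web): d = -66 mm → contributes +4 102 488 mm⁴
Total I = 10 454 976 mm⁴.
For the y-axis: x̄ = 56 mm.
Repeating about the centroidal y-axis gives I_y = 2 113 024 mm⁴.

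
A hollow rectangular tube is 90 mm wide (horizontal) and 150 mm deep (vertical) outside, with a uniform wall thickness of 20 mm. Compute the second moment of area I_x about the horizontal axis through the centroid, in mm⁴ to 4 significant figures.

Break the section into simple shapes (no overlaps), measuring from the bottom-left corner of the bounding box.
Outer rectangle: 90 × 150, A = 13 500 mm², y = 75 mm, Ī = 25 312 500 mm⁴.
Inner void (subtracted): 50 × 110, A = 5 500 mm², y = 75 mm, Ī = 5 545 833 mm⁴.
By symmetry the centroid is at mid-height, ȳ = 75 mm.
All pieces are centred on the horizontal axis through the centroid, so I = ΣĪ (holes subtracted) = 19 766 667 mm⁴.

I_x ≈ 1.977 × 10⁷ mm⁴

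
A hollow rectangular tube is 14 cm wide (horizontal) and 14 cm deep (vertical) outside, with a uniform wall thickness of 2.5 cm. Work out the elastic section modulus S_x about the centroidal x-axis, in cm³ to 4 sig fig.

S_x ≈ 379.2 cm³

Decompose the section into non-overlapping parts with the origin at the bottom-left of its bounding rectangle.
Outer rectangle: 14 × 14, A = 196 cm², y = 7 cm, Ī = 3201.33 cm⁴.
Inner void (subtracted): 9 × 9, A = 81 cm², y = 7 cm, Ī = 546.75 cm⁴.
By symmetry the centroid is at mid-height, ȳ = 7 cm.
All pieces are centred on the centroidal x-axis, so I = ΣĪ (holes subtracted) = 2654.58 cm⁴.
Extreme fibre distance c = 7 cm; S = I/c = 379.226 cm³.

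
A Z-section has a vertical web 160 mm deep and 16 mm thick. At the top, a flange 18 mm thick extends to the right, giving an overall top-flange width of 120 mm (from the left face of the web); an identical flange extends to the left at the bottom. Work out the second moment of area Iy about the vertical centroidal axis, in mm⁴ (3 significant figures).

Split into non-overlapping primitives; take the origin at the lower-left of the bounding box.
Web: 16 × 160, A = 2 560 mm², x = 112 mm, Ī = 54 613 mm⁴.
Top flange (beyond web): 104 × 18, A = 1 872 mm², x = 172 mm, Ī = 1 687 296 mm⁴.
Bottom flange (beyond web): 104 × 18, A = 1 872 mm², x = 52 mm, Ī = 1 687 296 mm⁴.
Centroid: x̄ = ΣA·x / ΣA = 112 mm.
Transfer each piece to the vertical centroidal axis using Ī + A·d² with d = x − 112:
  web: d = 0 mm → contributes +54 613 mm⁴
  top flange (beyond web): d = 60 mm → contributes +8 426 496 mm⁴
  bottom flange (beyond web): d = -60 mm → contributes +8 426 496 mm⁴
Total I = 16 907 605 mm⁴.

Iy ≈ 1.69 × 10⁷ mm⁴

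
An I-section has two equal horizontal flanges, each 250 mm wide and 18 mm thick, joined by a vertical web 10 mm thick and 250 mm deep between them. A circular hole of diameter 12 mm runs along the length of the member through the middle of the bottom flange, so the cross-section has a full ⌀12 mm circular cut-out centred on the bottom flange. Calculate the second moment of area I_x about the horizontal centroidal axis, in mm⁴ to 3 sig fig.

I_x ≈ 1.73 × 10⁸ mm⁴

Treat the section as a set of non-overlapping primitives; coordinates are from the bounding-box lower-left.
Bottom flange: 250 × 18, A = 4 500 mm², y = 9 mm, Ī = 121 500 mm⁴.
Web: 10 × 250, A = 2 500 mm², y = 143 mm, Ī = 13 020 833 mm⁴.
Top flange: 250 × 18, A = 4 500 mm², y = 277 mm, Ī = 121 500 mm⁴.
Hole (subtracted): ⌀12, A = 113.1 mm², y = 9 mm, Ī = 1017.9 mm⁴.
Centroid: ȳ = ΣA·y / ΣA = 144.33 mm.
Transfer each piece to the horizontal centroidal axis using Ī + A·d² with d = y − 144.33:
  bottom flange: d = -135.33 mm → contributes +82 536 559 mm⁴
  web: d = -1.3309 mm → contributes +13 025 262 mm⁴
  top flange: d = 132.67 mm → contributes +79 326 383 mm⁴
  hole: d = -135.33 mm → contributes −2 072 334 mm⁴
Total I = 172 815 870 mm⁴.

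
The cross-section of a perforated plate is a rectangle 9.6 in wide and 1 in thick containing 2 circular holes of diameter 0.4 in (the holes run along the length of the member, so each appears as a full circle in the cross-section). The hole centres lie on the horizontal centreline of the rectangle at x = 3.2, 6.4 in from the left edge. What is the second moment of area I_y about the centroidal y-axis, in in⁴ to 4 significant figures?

I_y ≈ 73.08 in⁴

Treat the section as a set of non-overlapping primitives; coordinates are from the bounding-box lower-left.
Plate: 9.6 × 1, A = 9.6 in², x = 4.8 in, Ī = 73.728 in⁴.
Hole 1 (subtracted): ⌀0.4, A = 0.125664 in², x = 3.2 in, Ī = 0.00125664 in⁴.
Hole 2 (subtracted): ⌀0.4, A = 0.125664 in², x = 6.4 in, Ī = 0.00125664 in⁴.
By symmetry the centroid is at mid-width, x̄ = 4.8 in.
Transfer each piece to the centroidal y-axis using Ī + A·d² with d = x − 4.8:
  plate: d = 0 in → contributes +73.728 in⁴
  hole 1: d = -1.6 in → contributes −0.322956 in⁴
  hole 2: d = 1.6 in → contributes −0.322956 in⁴
Total I = 73.0821 in⁴.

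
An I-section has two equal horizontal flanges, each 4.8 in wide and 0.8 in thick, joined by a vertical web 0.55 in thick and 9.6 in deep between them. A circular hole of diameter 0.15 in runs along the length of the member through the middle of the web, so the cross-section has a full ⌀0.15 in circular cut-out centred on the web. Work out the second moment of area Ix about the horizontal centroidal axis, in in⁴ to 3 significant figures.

Ix ≈ 249 in⁴

Treat the section as a set of non-overlapping primitives; coordinates are from the bounding-box lower-left.
Bottom flange: 4.8 × 0.8, A = 3.84 in², y = 0.4 in, Ī = 0.2048 in⁴.
Web: 0.55 × 9.6, A = 5.28 in², y = 5.6 in, Ī = 40.55 in⁴.
Top flange: 4.8 × 0.8, A = 3.84 in², y = 10.8 in, Ī = 0.2048 in⁴.
Hole (subtracted): ⌀0.15, A = 0.017671 in², y = 5.6 in, Ī = 0.00002485 in⁴.
By symmetry the centroid is at mid-height, ȳ = 5.6 in.
Transfer each piece to the horizontal centroidal axis using Ī + A·d² with d = y − 5.6:
  bottom flange: d = -5.2 in → contributes +104.04 in⁴
  web: d = 0 in → contributes +40.55 in⁴
  top flange: d = 5.2 in → contributes +104.04 in⁴
  hole: d = 0 in → contributes −0.00002485 in⁴
Total I = 248.63 in⁴.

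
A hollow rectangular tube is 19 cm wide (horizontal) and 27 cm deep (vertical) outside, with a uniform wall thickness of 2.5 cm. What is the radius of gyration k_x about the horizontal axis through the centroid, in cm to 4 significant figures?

k_x ≈ 9.562 cm

Break the section into simple shapes (no overlaps), measuring from the bottom-left corner of the bounding box.
Outer rectangle: 19 × 27, A = 513 cm², y = 13.5 cm, Ī = 31164.8 cm⁴.
Inner void (subtracted): 14 × 22, A = 308 cm², y = 13.5 cm, Ī = 12422.7 cm⁴.
By symmetry the centroid is at mid-height, ȳ = 13.5 cm.
All pieces are centred on the horizontal axis through the centroid, so I = ΣĪ (holes subtracted) = 18742.1 cm⁴.
Radius of gyration: k = √(I/A) = √(18742.1 / 205) = 9.56163 cm.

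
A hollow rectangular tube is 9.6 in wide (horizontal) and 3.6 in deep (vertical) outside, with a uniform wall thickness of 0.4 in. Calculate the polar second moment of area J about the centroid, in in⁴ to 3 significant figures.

J ≈ 128 in⁴

Split into non-overlapping primitives; take the origin at the lower-left of the bounding box.
Outer rectangle: 9.6 × 3.6, A = 34.56 in², y = 1.8 in, Ī = 37.325 in⁴.
Inner void (subtracted): 8.8 × 2.8, A = 24.64 in², y = 1.8 in, Ī = 16.098 in⁴.
By symmetry the centroid is at mid-height, ȳ = 1.8 in.
All pieces are centred on the centroidal x-axis, so I = ΣĪ (holes subtracted) = 21.227 in⁴.
Repeating about the centroidal y-axis gives I_y = 106.41 in⁴.
Polar second moment: J = I_x + I_y = 127.64 in⁴.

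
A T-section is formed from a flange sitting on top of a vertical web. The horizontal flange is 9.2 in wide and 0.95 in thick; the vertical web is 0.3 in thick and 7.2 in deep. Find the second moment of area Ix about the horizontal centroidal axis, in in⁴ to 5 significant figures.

Treat the section as a set of non-overlapping primitives; coordinates are from the bounding-box lower-left.
Flange: 9.2 × 0.95, A = 8.74 in², y = 7.675 in, Ī = 0.6573208 in⁴.
Web: 0.3 × 7.2, A = 2.16 in², y = 3.6 in, Ī = 9.3312 in⁴.
Centroid: ȳ = ΣA·y / ΣA = 6.867477 in.
Transfer each piece to the horizontal centroidal axis using Ī + A·d² with d = y − 6.867477:
  flange: d = 0.8075229 in → contributes +6.356616 in⁴
  web: d = -3.267477 in → contributes +32.39224 in⁴
Total I = 38.74885 in⁴.

Ix ≈ 38.749 in⁴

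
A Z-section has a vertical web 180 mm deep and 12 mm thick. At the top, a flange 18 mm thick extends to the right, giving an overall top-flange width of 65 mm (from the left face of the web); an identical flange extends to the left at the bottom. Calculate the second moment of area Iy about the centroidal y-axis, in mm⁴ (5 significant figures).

Split into non-overlapping primitives; take the origin at the lower-left of the bounding box.
Web: 12 × 180, A = 2 160 mm², x = 59 mm, Ī = 25 920 mm⁴.
Top flange (beyond web): 53 × 18, A = 954 mm², x = 91.5 mm, Ī = 223315.5 mm⁴.
Bottom flange (beyond web): 53 × 18, A = 954 mm², x = 26.5 mm, Ī = 223315.5 mm⁴.
Centroid: x̄ = ΣA·x / ΣA = 59 mm.
Transfer each piece to the centroidal y-axis using Ī + A·d² with d = x − 59:
  web: d = 0 mm → contributes +25 920 mm⁴
  top flange (beyond web): d = 32.5 mm → contributes +1 230 978 mm⁴
  bottom flange (beyond web): d = -32.5 mm → contributes +1 230 978 mm⁴
Total I = 2 487 876 mm⁴.

Iy ≈ 2.4879 × 10⁶ mm⁴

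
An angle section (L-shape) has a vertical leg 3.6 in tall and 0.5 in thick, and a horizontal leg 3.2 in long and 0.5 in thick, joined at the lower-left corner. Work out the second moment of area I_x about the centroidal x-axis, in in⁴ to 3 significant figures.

Break the section into simple shapes (no overlaps), measuring from the bottom-left corner of the bounding box.
Vertical leg: 0.5 × 3.6, A = 1.8 in², y = 1.8 in, Ī = 1.944 in⁴.
Horizontal leg (remainder): 2.7 × 0.5, A = 1.35 in², y = 0.25 in, Ī = 0.028125 in⁴.
Centroid: ȳ = ΣA·y / ΣA = 1.1357 in.
Transfer each piece to the centroidal x-axis using Ī + A·d² with d = y − 1.1357:
  vertical leg: d = 0.66429 in → contributes +2.7383 in⁴
  horizontal leg (remainder): d = -0.88571 in → contributes +1.0872 in⁴
Total I = 3.8255 in⁴.

I_x ≈ 3.83 in⁴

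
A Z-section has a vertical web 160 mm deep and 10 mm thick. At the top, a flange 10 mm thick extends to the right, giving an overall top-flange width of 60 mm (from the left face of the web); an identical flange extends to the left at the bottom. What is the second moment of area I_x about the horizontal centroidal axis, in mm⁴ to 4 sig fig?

Decompose the section into non-overlapping parts with the origin at the bottom-left of its bounding rectangle.
Web: 10 × 160, A = 1 600 mm², y = 80 mm, Ī = 3 413 333 mm⁴.
Top flange (beyond web): 50 × 10, A = 500 mm², y = 155 mm, Ī = 4166.67 mm⁴.
Bottom flange (beyond web): 50 × 10, A = 500 mm², y = 5 mm, Ī = 4166.67 mm⁴.
Centroid: ȳ = ΣA·y / ΣA = 80 mm.
Transfer each piece to the horizontal centroidal axis using Ī + A·d² with d = y − 80:
  web: d = 0 mm → contributes +3 413 333 mm⁴
  top flange (beyond web): d = 75 mm → contributes +2 816 667 mm⁴
  bottom flange (beyond web): d = -75 mm → contributes +2 816 667 mm⁴
Total I = 9 046 667 mm⁴.

I_x ≈ 9.047 × 10⁶ mm⁴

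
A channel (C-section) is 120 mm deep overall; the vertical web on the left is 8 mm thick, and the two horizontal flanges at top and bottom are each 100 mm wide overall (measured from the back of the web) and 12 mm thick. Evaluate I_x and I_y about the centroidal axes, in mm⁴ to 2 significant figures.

Decompose the section into non-overlapping parts with the origin at the bottom-left of its bounding rectangle.
Web: 8 × 120, A = 960 mm², y = 60 mm, Ī = 1 152 000 mm⁴.
Top flange (beyond web): 92 × 12, A = 1 104 mm², y = 114 mm, Ī = 13 248 mm⁴.
Bottom flange (beyond web): 92 × 12, A = 1 104 mm², y = 6 mm, Ī = 13 248 mm⁴.
By symmetry the centroid is at mid-height, ȳ = 60 mm.
Transfer each piece to the centroidal x-axis using Ī + A·d² with d = y − 60:
  web: d = 0 mm → contributes +1 152 000 mm⁴
  top flange (beyond web): d = 54 mm → contributes +3 232 512 mm⁴
  bottom flange (beyond web): d = -54 mm → contributes +3 232 512 mm⁴
Total I = 7 617 024 mm⁴.
For the y-axis: x̄ = 38.85 mm.
Repeating about the centroidal y-axis gives I_y = 3 235 223 mm⁴.

I_x ≈ 7.6 × 10⁶ mm⁴, I_y ≈ 3.2 × 10⁶ mm⁴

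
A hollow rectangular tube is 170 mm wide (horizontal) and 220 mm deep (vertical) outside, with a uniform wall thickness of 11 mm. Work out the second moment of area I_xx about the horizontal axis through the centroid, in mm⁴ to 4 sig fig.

I_xx ≈ 5.511 × 10⁷ mm⁴

Decompose the section into non-overlapping parts with the origin at the bottom-left of its bounding rectangle.
Outer rectangle: 170 × 220, A = 37 400 mm², y = 110 mm, Ī = 150 846 667 mm⁴.
Inner void (subtracted): 148 × 198, A = 29 304 mm², y = 110 mm, Ī = 95 736 168 mm⁴.
By symmetry the centroid is at mid-height, ȳ = 110 mm.
All pieces are centred on the horizontal axis through the centroid, so I = ΣĪ (holes subtracted) = 55 110 499 mm⁴.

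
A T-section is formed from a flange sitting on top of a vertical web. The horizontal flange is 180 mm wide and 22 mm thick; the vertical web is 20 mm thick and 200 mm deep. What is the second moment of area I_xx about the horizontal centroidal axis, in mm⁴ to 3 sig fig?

I_xx ≈ 3.80 × 10⁷ mm⁴

Break the section into simple shapes (no overlaps), measuring from the bottom-left corner of the bounding box.
Flange: 180 × 22, A = 3 960 mm², y = 211 mm, Ī = 159 720 mm⁴.
Web: 20 × 200, A = 4 000 mm², y = 100 mm, Ī = 13 333 333 mm⁴.
Centroid: ȳ = ΣA·y / ΣA = 155.22 mm.
Transfer each piece to the horizontal centroidal axis using Ī + A·d² with d = y − 155.22:
  flange: d = 55.779 mm → contributes +12 480 409 mm⁴
  web: d = -55.221 mm → contributes +25 530 815 mm⁴
Total I = 38 011 224 mm⁴.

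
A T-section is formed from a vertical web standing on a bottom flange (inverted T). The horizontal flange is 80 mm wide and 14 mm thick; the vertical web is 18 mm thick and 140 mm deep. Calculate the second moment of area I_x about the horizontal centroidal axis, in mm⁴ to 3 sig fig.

Decompose the section into non-overlapping parts with the origin at the bottom-left of its bounding rectangle.
Flange: 80 × 14, A = 1 120 mm², y = 7 mm, Ī = 18 293 mm⁴.
Web: 18 × 140, A = 2 520 mm², y = 84 mm, Ī = 4 116 000 mm⁴.
Centroid: ȳ = ΣA·y / ΣA = 60.308 mm.
Transfer each piece to the horizontal centroidal axis using Ī + A·d² with d = y − 60.308:
  flange: d = -53.308 mm → contributes +3 201 009 mm⁴
  web: d = 23.692 mm → contributes +5 530 540 mm⁴
Total I = 8 731 549 mm⁴.

I_x ≈ 8.73 × 10⁶ mm⁴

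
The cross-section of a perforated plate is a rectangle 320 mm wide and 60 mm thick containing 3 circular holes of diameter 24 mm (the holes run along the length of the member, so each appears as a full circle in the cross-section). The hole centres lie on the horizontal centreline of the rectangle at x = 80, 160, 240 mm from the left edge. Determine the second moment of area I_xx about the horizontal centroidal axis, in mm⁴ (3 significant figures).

I_xx ≈ 5.71 × 10⁶ mm⁴

Decompose the section into non-overlapping parts with the origin at the bottom-left of its bounding rectangle.
Plate: 320 × 60, A = 19 200 mm², y = 30 mm, Ī = 5 760 000 mm⁴.
Hole 1 (subtracted): ⌀24, A = 452.39 mm², y = 30 mm, Ī = 16 286 mm⁴.
Hole 2 (subtracted): ⌀24, A = 452.39 mm², y = 30 mm, Ī = 16 286 mm⁴.
Hole 3 (subtracted): ⌀24, A = 452.39 mm², y = 30 mm, Ī = 16 286 mm⁴.
By symmetry the centroid is at mid-height, ȳ = 30 mm.
All pieces are centred on the horizontal centroidal axis, so I = ΣĪ (holes subtracted) = 5 711 142 mm⁴.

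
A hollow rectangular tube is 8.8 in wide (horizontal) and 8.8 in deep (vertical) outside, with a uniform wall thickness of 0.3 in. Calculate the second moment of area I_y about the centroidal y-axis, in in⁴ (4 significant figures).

I_y ≈ 123.0 in⁴

Treat the section as a set of non-overlapping primitives; coordinates are from the bounding-box lower-left.
Outer rectangle: 8.8 × 8.8, A = 77.44 in², x = 4.4 in, Ī = 499.746 in⁴.
Inner void (subtracted): 8.2 × 8.2, A = 67.24 in², x = 4.4 in, Ī = 376.768 in⁴.
By symmetry the centroid is at mid-width, x̄ = 4.4 in.
All pieces are centred on the centroidal y-axis, so I = ΣĪ (holes subtracted) = 122.978 in⁴.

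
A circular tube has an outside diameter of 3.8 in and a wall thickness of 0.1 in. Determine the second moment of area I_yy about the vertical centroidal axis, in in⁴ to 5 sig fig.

Decompose the section into non-overlapping parts with the origin at the bottom-left of its bounding rectangle.
Outer circle: ⌀3.8, A = 11.34115 in², x = 1.9 in, Ī = 10.23539 in⁴.
Bore (subtracted): ⌀3.6, A = 10.17876 in², x = 1.9 in, Ī = 8.244796 in⁴.
By symmetry the centroid is at mid-width, x̄ = 1.9 in.
All pieces are centred on the vertical centroidal axis, so I = ΣĪ (holes subtracted) = 1.990592 in⁴.

I_yy ≈ 1.9906 in⁴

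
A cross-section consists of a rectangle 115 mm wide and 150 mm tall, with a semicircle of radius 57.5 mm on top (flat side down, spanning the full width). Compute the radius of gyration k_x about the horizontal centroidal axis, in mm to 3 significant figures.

k_x ≈ 57.0 mm

Break the section into simple shapes (no overlaps), measuring from the bottom-left corner of the bounding box.
Rectangular body: 115 × 150, A = 17 250 mm², y = 75 mm, Ī = 32 343 750 mm⁴.
Semicircular cap: semicircle r = 57.5, A = 5193.4 mm², y = 174.4 mm, Ī = 1 199 785 mm⁴.
Centroid: ȳ = ΣA·y / ΣA = 98.002 mm.
Transfer each piece to the horizontal centroidal axis using Ī + A·d² with d = y − 98.002:
  rectangular body: d = -23.002 mm → contributes +41 470 723 mm⁴
  semicircular cap: d = 76.402 mm → contributes +31 514 977 mm⁴
Total I = 72 985 700 mm⁴.
Radius of gyration: k = √(I/A) = √(72 985 700 / 22 443) = 57.026 mm.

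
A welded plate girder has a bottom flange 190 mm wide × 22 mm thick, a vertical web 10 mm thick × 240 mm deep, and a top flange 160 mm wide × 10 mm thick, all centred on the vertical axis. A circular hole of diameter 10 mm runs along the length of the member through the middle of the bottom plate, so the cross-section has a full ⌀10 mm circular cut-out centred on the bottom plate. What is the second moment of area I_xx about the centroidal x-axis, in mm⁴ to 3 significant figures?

I_xx ≈ 9.30 × 10⁷ mm⁴

Treat the section as a set of non-overlapping primitives; coordinates are from the bounding-box lower-left.
Bottom plate: 190 × 22, A = 4 180 mm², y = 11 mm, Ī = 168 593 mm⁴.
Web plate: 10 × 240, A = 2 400 mm², y = 142 mm, Ī = 11 520 000 mm⁴.
Top plate: 160 × 10, A = 1 600 mm², y = 267 mm, Ī = 13 333 mm⁴.
Hole (subtracted): ⌀10, A = 78.54 mm², y = 11 mm, Ī = 490.87 mm⁴.
Centroid: ȳ = ΣA·y / ΣA = 100.37 mm.
Transfer each piece to the centroidal x-axis using Ī + A·d² with d = y − 100.37:
  bottom plate: d = -89.367 mm → contributes +33 551 705 mm⁴
  web plate: d = 41.633 mm → contributes +15 680 015 mm⁴
  top plate: d = 166.63 mm → contributes +44 440 034 mm⁴
  hole: d = -89.367 mm → contributes −627 740 mm⁴
Total I = 93 044 013 mm⁴.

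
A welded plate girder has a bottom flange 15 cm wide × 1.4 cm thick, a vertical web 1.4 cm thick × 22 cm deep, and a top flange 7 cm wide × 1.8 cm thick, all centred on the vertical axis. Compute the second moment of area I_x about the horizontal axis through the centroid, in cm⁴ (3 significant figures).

Split into non-overlapping primitives; take the origin at the lower-left of the bounding box.
Bottom plate: 15 × 1.4, A = 21 cm², y = 0.7 cm, Ī = 3.43 cm⁴.
Web plate: 1.4 × 22, A = 30.8 cm², y = 12.4 cm, Ī = 1242.3 cm⁴.
Top plate: 7 × 1.8, A = 12.6 cm², y = 24.3 cm, Ī = 3.402 cm⁴.
Centroid: ȳ = ΣA·y / ΣA = 10.913 cm.
Transfer each piece to the horizontal axis through the centroid using Ī + A·d² with d = y − 10.913:
  bottom plate: d = -10.213 cm → contributes +2193.9 cm⁴
  web plate: d = 1.487 cm → contributes +1310.4 cm⁴
  top plate: d = 13.387 cm → contributes +2261.5 cm⁴
Total I = 5765.7 cm⁴.

I_x ≈ 5770 cm⁴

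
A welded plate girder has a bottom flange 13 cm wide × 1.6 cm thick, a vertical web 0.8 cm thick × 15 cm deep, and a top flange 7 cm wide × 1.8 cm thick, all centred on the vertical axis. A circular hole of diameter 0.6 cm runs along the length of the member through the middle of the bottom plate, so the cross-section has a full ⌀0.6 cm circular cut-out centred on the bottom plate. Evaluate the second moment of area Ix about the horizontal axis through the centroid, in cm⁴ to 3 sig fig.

Treat the section as a set of non-overlapping primitives; coordinates are from the bounding-box lower-left.
Bottom plate: 13 × 1.6, A = 20.8 cm², y = 0.8 cm, Ī = 4.4373 cm⁴.
Web plate: 0.8 × 15, A = 12 cm², y = 9.1 cm, Ī = 225 cm⁴.
Top plate: 7 × 1.8, A = 12.6 cm², y = 17.5 cm, Ī = 3.402 cm⁴.
Hole (subtracted): ⌀0.6, A = 0.28274 cm², y = 0.8 cm, Ī = 0.0063617 cm⁴.
Centroid: ȳ = ΣA·y / ΣA = 7.6714 cm.
Transfer each piece to the horizontal axis through the centroid using Ī + A·d² with d = y − 7.6714:
  bottom plate: d = -6.8714 cm → contributes +986.54 cm⁴
  web plate: d = 1.4286 cm → contributes +249.49 cm⁴
  top plate: d = 9.8286 cm → contributes +1220.6 cm⁴
  hole: d = -6.8714 cm → contributes −13.357 cm⁴
Total I = 2443.2 cm⁴.

Ix ≈ 2440 cm⁴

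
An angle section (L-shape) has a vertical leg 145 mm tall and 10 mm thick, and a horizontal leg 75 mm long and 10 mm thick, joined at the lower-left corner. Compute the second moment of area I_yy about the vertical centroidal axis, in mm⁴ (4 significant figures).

Split into non-overlapping primitives; take the origin at the lower-left of the bounding box.
Vertical leg: 10 × 145, A = 1 450 mm², x = 5 mm, Ī = 12083.3 mm⁴.
Horizontal leg (remainder): 65 × 10, A = 650 mm², x = 42.5 mm, Ī = 228 854 mm⁴.
Centroid: x̄ = ΣA·x / ΣA = 16.6071 mm.
Transfer each piece to the vertical centroidal axis using Ī + A·d² with d = x − 16.6071:
  vertical leg: d = -11.6071 mm → contributes +207 436 mm⁴
  horizontal leg (remainder): d = 25.8929 mm → contributes +664 640 mm⁴
Total I = 872 076 mm⁴.

I_yy ≈ 8.721 × 10⁵ mm⁴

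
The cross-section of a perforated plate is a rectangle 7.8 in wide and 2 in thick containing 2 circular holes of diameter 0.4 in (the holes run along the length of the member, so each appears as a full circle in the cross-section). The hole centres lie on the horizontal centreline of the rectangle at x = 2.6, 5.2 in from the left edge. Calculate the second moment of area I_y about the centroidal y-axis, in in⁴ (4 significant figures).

Split into non-overlapping primitives; take the origin at the lower-left of the bounding box.
Plate: 7.8 × 2, A = 15.6 in², x = 3.9 in, Ī = 79.092 in⁴.
Hole 1 (subtracted): ⌀0.4, A = 0.125664 in², x = 2.6 in, Ī = 0.00125664 in⁴.
Hole 2 (subtracted): ⌀0.4, A = 0.125664 in², x = 5.2 in, Ī = 0.00125664 in⁴.
By symmetry the centroid is at mid-width, x̄ = 3.9 in.
Transfer each piece to the centroidal y-axis using Ī + A·d² with d = x − 3.9:
  plate: d = 0 in → contributes +79.092 in⁴
  hole 1: d = -1.3 in → contributes −0.213628 in⁴
  hole 2: d = 1.3 in → contributes −0.213628 in⁴
Total I = 78.6647 in⁴.

I_y ≈ 78.66 in⁴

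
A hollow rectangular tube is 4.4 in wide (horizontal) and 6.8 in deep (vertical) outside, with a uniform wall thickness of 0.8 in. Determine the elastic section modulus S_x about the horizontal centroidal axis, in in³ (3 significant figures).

S_x ≈ 24.3 in³

Break the section into simple shapes (no overlaps), measuring from the bottom-left corner of the bounding box.
Outer rectangle: 4.4 × 6.8, A = 29.92 in², y = 3.4 in, Ī = 115.29 in⁴.
Inner void (subtracted): 2.8 × 5.2, A = 14.56 in², y = 3.4 in, Ī = 32.809 in⁴.
By symmetry the centroid is at mid-height, ȳ = 3.4 in.
All pieces are centred on the horizontal centroidal axis, so I = ΣĪ (holes subtracted) = 82.483 in⁴.
Extreme fibre distance c = 3.4 in; S = I/c = 24.26 in³.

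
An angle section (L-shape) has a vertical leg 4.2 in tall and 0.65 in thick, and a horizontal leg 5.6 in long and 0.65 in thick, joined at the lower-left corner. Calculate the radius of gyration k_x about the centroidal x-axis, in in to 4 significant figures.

Decompose the section into non-overlapping parts with the origin at the bottom-left of its bounding rectangle.
Vertical leg: 0.65 × 4.2, A = 2.73 in², y = 2.1 in, Ī = 4.0131 in⁴.
Horizontal leg (remainder): 4.95 × 0.65, A = 3.2175 in², y = 0.325 in, Ī = 0.113283 in⁴.
Centroid: ȳ = ΣA·y / ΣA = 1.13975 in.
Transfer each piece to the centroidal x-axis using Ī + A·d² with d = y − 1.13975:
  vertical leg: d = 0.960246 in → contributes +6.53036 in⁴
  horizontal leg (remainder): d = -0.814754 in → contributes +2.24914 in⁴
Total I = 8.77949 in⁴.
Radius of gyration: k = √(I/A) = √(8.77949 / 5.9475) = 1.21498 in.

k_x ≈ 1.215 in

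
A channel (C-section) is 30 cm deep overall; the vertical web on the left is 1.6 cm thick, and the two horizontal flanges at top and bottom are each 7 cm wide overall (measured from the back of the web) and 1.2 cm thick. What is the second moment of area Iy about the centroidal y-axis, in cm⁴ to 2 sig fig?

Treat the section as a set of non-overlapping primitives; coordinates are from the bounding-box lower-left.
Web: 1.6 × 30, A = 48 cm², x = 0.8 cm, Ī = 10.24 cm⁴.
Top flange (beyond web): 5.4 × 1.2, A = 6.48 cm², x = 4.3 cm, Ī = 15.75 cm⁴.
Bottom flange (beyond web): 5.4 × 1.2, A = 6.48 cm², x = 4.3 cm, Ī = 15.75 cm⁴.
Centroid: x̄ = ΣA·x / ΣA = 1.544 cm.
Transfer each piece to the centroidal y-axis using Ī + A·d² with d = x − 1.544:
  web: d = -0.7441 cm → contributes +36.82 cm⁴
  top flange (beyond web): d = 2.756 cm → contributes +64.96 cm⁴
  bottom flange (beyond web): d = 2.756 cm → contributes +64.96 cm⁴
Total I = 166.7 cm⁴.

Iy ≈ 170 cm⁴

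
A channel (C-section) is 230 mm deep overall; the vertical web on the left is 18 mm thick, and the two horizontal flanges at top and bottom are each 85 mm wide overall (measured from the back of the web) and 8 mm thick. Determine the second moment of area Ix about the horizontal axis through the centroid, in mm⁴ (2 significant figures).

Ix ≈ 3.1 × 10⁷ mm⁴

Treat the section as a set of non-overlapping primitives; coordinates are from the bounding-box lower-left.
Web: 18 × 230, A = 4 140 mm², y = 115 mm, Ī = 18 250 500 mm⁴.
Top flange (beyond web): 67 × 8, A = 536 mm², y = 226 mm, Ī = 2 859 mm⁴.
Bottom flange (beyond web): 67 × 8, A = 536 mm², y = 4 mm, Ī = 2 859 mm⁴.
By symmetry the centroid is at mid-height, ȳ = 115 mm.
Transfer each piece to the horizontal axis through the centroid using Ī + A·d² with d = y − 115:
  web: d = 0 mm → contributes +18 250 500 mm⁴
  top flange (beyond web): d = 111 mm → contributes +6 606 915 mm⁴
  bottom flange (beyond web): d = -111 mm → contributes +6 606 915 mm⁴
Total I = 31 464 329 mm⁴.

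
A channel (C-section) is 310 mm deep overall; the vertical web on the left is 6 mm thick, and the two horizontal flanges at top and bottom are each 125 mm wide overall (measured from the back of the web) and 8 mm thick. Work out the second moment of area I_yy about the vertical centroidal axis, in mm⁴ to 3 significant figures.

I_yy ≈ 5.93 × 10⁶ mm⁴

Split into non-overlapping primitives; take the origin at the lower-left of the bounding box.
Web: 6 × 310, A = 1 860 mm², x = 3 mm, Ī = 5 580 mm⁴.
Top flange (beyond web): 119 × 8, A = 952 mm², x = 65.5 mm, Ī = 1 123 439 mm⁴.
Bottom flange (beyond web): 119 × 8, A = 952 mm², x = 65.5 mm, Ī = 1 123 439 mm⁴.
Centroid: x̄ = ΣA·x / ΣA = 34.615 mm.
Transfer each piece to the vertical centroidal axis using Ī + A·d² with d = x − 34.615:
  web: d = -31.615 mm → contributes +1 864 701 mm⁴
  top flange (beyond web): d = 30.885 mm → contributes +2 031 518 mm⁴
  bottom flange (beyond web): d = 30.885 mm → contributes +2 031 518 mm⁴
Total I = 5 927 738 mm⁴.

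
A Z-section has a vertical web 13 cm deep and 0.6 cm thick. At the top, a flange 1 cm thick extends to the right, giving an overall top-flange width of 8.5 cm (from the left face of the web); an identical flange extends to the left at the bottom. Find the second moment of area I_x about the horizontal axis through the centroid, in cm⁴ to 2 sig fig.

Split into non-overlapping primitives; take the origin at the lower-left of the bounding box.
Web: 0.6 × 13, A = 7.8 cm², y = 6.5 cm, Ī = 109.9 cm⁴.
Top flange (beyond web): 7.9 × 1, A = 7.9 cm², y = 12.5 cm, Ī = 0.6583 cm⁴.
Bottom flange (beyond web): 7.9 × 1, A = 7.9 cm², y = 0.5 cm, Ī = 0.6583 cm⁴.
Centroid: ȳ = ΣA·y / ΣA = 6.5 cm.
Transfer each piece to the horizontal axis through the centroid using Ī + A·d² with d = y − 6.5:
  web: d = 0 cm → contributes +109.9 cm⁴
  top flange (beyond web): d = 6 cm → contributes +285.1 cm⁴
  bottom flange (beyond web): d = -6 cm → contributes +285.1 cm⁴
Total I = 680 cm⁴.

I_x ≈ 680 cm⁴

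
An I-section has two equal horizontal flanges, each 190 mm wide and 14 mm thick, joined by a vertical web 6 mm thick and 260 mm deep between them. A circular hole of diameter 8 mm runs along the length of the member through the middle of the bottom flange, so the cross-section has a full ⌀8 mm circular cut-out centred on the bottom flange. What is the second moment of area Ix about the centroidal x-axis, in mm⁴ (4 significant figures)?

Ix ≈ 1.078 × 10⁸ mm⁴

Treat the section as a set of non-overlapping primitives; coordinates are from the bounding-box lower-left.
Bottom flange: 190 × 14, A = 2 660 mm², y = 7 mm, Ī = 43446.7 mm⁴.
Web: 6 × 260, A = 1 560 mm², y = 144 mm, Ī = 8 788 000 mm⁴.
Top flange: 190 × 14, A = 2 660 mm², y = 281 mm, Ī = 43446.7 mm⁴.
Hole (subtracted): ⌀8, A = 50.2655 mm², y = 7 mm, Ī = 201.062 mm⁴.
Centroid: ȳ = ΣA·y / ΣA = 145.008 mm.
Transfer each piece to the centroidal x-axis using Ī + A·d² with d = y − 145.008:
  bottom flange: d = -138.008 mm → contributes +50 706 575 mm⁴
  web: d = -1.00829 mm → contributes +8 789 586 mm⁴
  top flange: d = 135.992 mm → contributes +49 236 807 mm⁴
  hole: d = -138.008 mm → contributes −957 572 mm⁴
Total I = 107 775 396 mm⁴.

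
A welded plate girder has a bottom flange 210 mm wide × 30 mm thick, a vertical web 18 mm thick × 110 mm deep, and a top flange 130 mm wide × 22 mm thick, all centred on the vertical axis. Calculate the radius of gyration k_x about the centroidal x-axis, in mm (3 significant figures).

Decompose the section into non-overlapping parts with the origin at the bottom-left of its bounding rectangle.
Bottom plate: 210 × 30, A = 6 300 mm², y = 15 mm, Ī = 472 500 mm⁴.
Web plate: 18 × 110, A = 1 980 mm², y = 85 mm, Ī = 1 996 500 mm⁴.
Top plate: 130 × 22, A = 2 860 mm², y = 151 mm, Ī = 115 353 mm⁴.
Centroid: ȳ = ΣA·y / ΣA = 62.357 mm.
Transfer each piece to the centroidal x-axis using Ī + A·d² with d = y − 62.357:
  bottom plate: d = -47.357 mm → contributes +14 601 580 mm⁴
  web plate: d = 22.643 mm → contributes +3 011 632 mm⁴
  top plate: d = 88.643 mm → contributes +22 587 899 mm⁴
Total I = 40 201 111 mm⁴.
Radius of gyration: k = √(I/A) = √(40 201 111 / 11 140) = 60.073 mm.

k_x ≈ 60.1 mm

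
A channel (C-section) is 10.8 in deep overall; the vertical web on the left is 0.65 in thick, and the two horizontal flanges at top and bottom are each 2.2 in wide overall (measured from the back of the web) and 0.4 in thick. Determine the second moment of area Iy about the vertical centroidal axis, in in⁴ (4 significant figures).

Iy ≈ 1.771 in⁴

Split into non-overlapping primitives; take the origin at the lower-left of the bounding box.
Web: 0.65 × 10.8, A = 7.02 in², x = 0.325 in, Ī = 0.247163 in⁴.
Top flange (beyond web): 1.55 × 0.4, A = 0.62 in², x = 1.425 in, Ī = 0.124129 in⁴.
Bottom flange (beyond web): 1.55 × 0.4, A = 0.62 in², x = 1.425 in, Ī = 0.124129 in⁴.
Centroid: x̄ = ΣA·x / ΣA = 0.490133 in.
Transfer each piece to the vertical centroidal axis using Ī + A·d² with d = x − 0.490133:
  web: d = -0.165133 in → contributes +0.438591 in⁴
  top flange (beyond web): d = 0.934867 in → contributes +0.665994 in⁴
  bottom flange (beyond web): d = 0.934867 in → contributes +0.665994 in⁴
Total I = 1.77058 in⁴.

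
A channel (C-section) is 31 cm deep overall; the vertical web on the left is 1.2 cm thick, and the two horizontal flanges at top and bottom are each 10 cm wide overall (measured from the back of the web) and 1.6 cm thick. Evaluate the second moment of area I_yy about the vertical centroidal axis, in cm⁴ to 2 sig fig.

Treat the section as a set of non-overlapping primitives; coordinates are from the bounding-box lower-left.
Web: 1.2 × 31, A = 37.2 cm², x = 0.6 cm, Ī = 4.464 cm⁴.
Top flange (beyond web): 8.8 × 1.6, A = 14.08 cm², x = 5.6 cm, Ī = 90.86 cm⁴.
Bottom flange (beyond web): 8.8 × 1.6, A = 14.08 cm², x = 5.6 cm, Ī = 90.86 cm⁴.
Centroid: x̄ = ΣA·x / ΣA = 2.754 cm.
Transfer each piece to the vertical centroidal axis using Ī + A·d² with d = x − 2.754:
  web: d = -2.154 cm → contributes +177.1 cm⁴
  top flange (beyond web): d = 2.846 cm → contributes +204.9 cm⁴
  bottom flange (beyond web): d = 2.846 cm → contributes +204.9 cm⁴
Total I = 586.9 cm⁴.

I_yy ≈ 590 cm⁴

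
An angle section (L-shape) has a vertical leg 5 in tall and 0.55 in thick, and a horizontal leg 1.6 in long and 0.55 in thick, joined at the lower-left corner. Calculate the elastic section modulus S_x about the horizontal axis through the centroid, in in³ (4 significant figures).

S_x ≈ 2.809 in³

Break the section into simple shapes (no overlaps), measuring from the bottom-left corner of the bounding box.
Vertical leg: 0.55 × 5, A = 2.75 in², y = 2.5 in, Ī = 5.72917 in⁴.
Horizontal leg (remainder): 1.05 × 0.55, A = 0.5775 in², y = 0.275 in, Ī = 0.0145578 in⁴.
Centroid: ȳ = ΣA·y / ΣA = 2.11384 in.
Transfer each piece to the horizontal axis through the centroid using Ī + A·d² with d = y − 2.11384:
  vertical leg: d = 0.386157 in → contributes +6.13924 in⁴
  horizontal leg (remainder): d = -1.83884 in → contributes +1.96728 in⁴
Total I = 8.10652 in⁴.
Extreme fibre distance c = 2.88616 in; S = I/c = 2.80876 in³.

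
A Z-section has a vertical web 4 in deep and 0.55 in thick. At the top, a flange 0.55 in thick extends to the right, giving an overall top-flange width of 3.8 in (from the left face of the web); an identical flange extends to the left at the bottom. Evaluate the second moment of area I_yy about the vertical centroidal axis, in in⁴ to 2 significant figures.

I_yy ≈ 16 in⁴

Split into non-overlapping primitives; take the origin at the lower-left of the bounding box.
Web: 0.55 × 4, A = 2.2 in², x = 3.525 in, Ī = 0.05546 in⁴.
Top flange (beyond web): 3.25 × 0.55, A = 1.788 in², x = 5.425 in, Ī = 1.573 in⁴.
Bottom flange (beyond web): 3.25 × 0.55, A = 1.788 in², x = 1.625 in, Ī = 1.573 in⁴.
Centroid: x̄ = ΣA·x / ΣA = 3.525 in.
Transfer each piece to the vertical centroidal axis using Ī + A·d² with d = x − 3.525:
  web: d = 0 in → contributes +0.05546 in⁴
  top flange (beyond web): d = 1.9 in → contributes +8.026 in⁴
  bottom flange (beyond web): d = -1.9 in → contributes +8.026 in⁴
Total I = 16.11 in⁴.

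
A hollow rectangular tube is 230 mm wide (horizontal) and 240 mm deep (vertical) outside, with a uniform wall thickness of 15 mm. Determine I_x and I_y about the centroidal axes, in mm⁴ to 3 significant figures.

I_x ≈ 1.11 × 10⁸ mm⁴, I_y ≈ 1.03 × 10⁸ mm⁴

Decompose the section into non-overlapping parts with the origin at the bottom-left of its bounding rectangle.
Outer rectangle: 230 × 240, A = 55 200 mm², y = 120 mm, Ī = 264 960 000 mm⁴.
Inner void (subtracted): 200 × 210, A = 42 000 mm², y = 120 mm, Ī = 154 350 000 mm⁴.
By symmetry the centroid is at mid-height, ȳ = 120 mm.
All pieces are centred on the centroidal x-axis, so I = ΣĪ (holes subtracted) = 110 610 000 mm⁴.
Repeating about the centroidal y-axis gives I_y = 103 340 000 mm⁴.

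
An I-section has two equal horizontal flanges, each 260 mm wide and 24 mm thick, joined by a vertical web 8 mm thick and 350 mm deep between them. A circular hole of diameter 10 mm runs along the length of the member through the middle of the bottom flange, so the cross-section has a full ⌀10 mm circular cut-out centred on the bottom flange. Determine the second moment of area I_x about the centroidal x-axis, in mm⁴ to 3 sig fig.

Split into non-overlapping primitives; take the origin at the lower-left of the bounding box.
Bottom flange: 260 × 24, A = 6 240 mm², y = 12 mm, Ī = 299 520 mm⁴.
Web: 8 × 350, A = 2 800 mm², y = 199 mm, Ī = 28 583 333 mm⁴.
Top flange: 260 × 24, A = 6 240 mm², y = 386 mm, Ī = 299 520 mm⁴.
Hole (subtracted): ⌀10, A = 78.54 mm², y = 12 mm, Ī = 490.87 mm⁴.
Centroid: ȳ = ΣA·y / ΣA = 199.97 mm.
Transfer each piece to the centroidal x-axis using Ī + A·d² with d = y − 199.97:
  bottom flange: d = -187.97 mm → contributes +220 766 675 mm⁴
  web: d = -0.96615 mm → contributes +28 585 947 mm⁴
  top flange: d = 186.03 mm → contributes +216 257 134 mm⁴
  hole: d = -187.97 mm → contributes −2 775 403 mm⁴
Total I = 462 834 354 mm⁴.

I_x ≈ 4.63 × 10⁸ mm⁴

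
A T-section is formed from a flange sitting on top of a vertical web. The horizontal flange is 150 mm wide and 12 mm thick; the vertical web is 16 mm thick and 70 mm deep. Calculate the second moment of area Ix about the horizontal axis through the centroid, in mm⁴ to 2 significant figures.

Treat the section as a set of non-overlapping primitives; coordinates are from the bounding-box lower-left.
Flange: 150 × 12, A = 1 800 mm², y = 76 mm, Ī = 21 600 mm⁴.
Web: 16 × 70, A = 1 120 mm², y = 35 mm, Ī = 457 333 mm⁴.
Centroid: ȳ = ΣA·y / ΣA = 60.27 mm.
Transfer each piece to the horizontal axis through the centroid using Ī + A·d² with d = y − 60.27:
  flange: d = 15.73 mm → contributes +466 754 mm⁴
  web: d = -25.27 mm → contributes +1 172 760 mm⁴
Total I = 1 639 514 mm⁴.

Ix ≈ 1.6 × 10⁶ mm⁴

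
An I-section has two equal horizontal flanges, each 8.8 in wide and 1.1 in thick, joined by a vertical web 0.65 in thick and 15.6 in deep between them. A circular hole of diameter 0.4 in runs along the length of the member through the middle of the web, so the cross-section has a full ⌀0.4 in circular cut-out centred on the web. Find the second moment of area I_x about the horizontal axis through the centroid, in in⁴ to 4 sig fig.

Treat the section as a set of non-overlapping primitives; coordinates are from the bounding-box lower-left.
Bottom flange: 8.8 × 1.1, A = 9.68 in², y = 0.55 in, Ī = 0.976067 in⁴.
Web: 0.65 × 15.6, A = 10.14 in², y = 8.9 in, Ī = 205.639 in⁴.
Top flange: 8.8 × 1.1, A = 9.68 in², y = 17.25 in, Ī = 0.976067 in⁴.
Hole (subtracted): ⌀0.4, A = 0.125664 in², y = 8.9 in, Ī = 0.00125664 in⁴.
By symmetry the centroid is at mid-height, ȳ = 8.9 in.
Transfer each piece to the horizontal axis through the centroid using Ī + A·d² with d = y − 8.9:
  bottom flange: d = -8.35 in → contributes +675.89 in⁴
  web: d = 0 in → contributes +205.639 in⁴
  top flange: d = 8.35 in → contributes +675.89 in⁴
  hole: d = 0 in → contributes −0.00125664 in⁴
Total I = 1557.42 in⁴.

I_x ≈ 1557 in⁴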